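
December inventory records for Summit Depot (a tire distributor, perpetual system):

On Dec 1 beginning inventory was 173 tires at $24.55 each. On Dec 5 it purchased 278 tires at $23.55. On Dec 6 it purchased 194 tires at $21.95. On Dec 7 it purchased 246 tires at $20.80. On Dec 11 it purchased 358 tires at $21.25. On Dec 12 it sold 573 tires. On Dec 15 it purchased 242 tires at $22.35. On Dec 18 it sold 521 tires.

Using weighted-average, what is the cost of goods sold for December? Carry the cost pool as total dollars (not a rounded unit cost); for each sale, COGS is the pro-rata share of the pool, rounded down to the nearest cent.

After Dec 1: 173 on hand, pool $4,247.15 (≈ $24.5500 each)
After Dec 5: 451 on hand, pool $10,794.05 (≈ $23.9336 each)
After Dec 6: 645 on hand, pool $15,052.35 (≈ $23.3370 each)
After Dec 7: 891 on hand, pool $20,169.15 (≈ $22.6365 each)
After Dec 11: 1249 on hand, pool $27,776.65 (≈ $22.2391 each)
Dec 12, sell 573: 573/1249 × $27,776.65 → $12,743.01
After Dec 15: 918 on hand, pool $20,442.34 (≈ $22.2683 each)
Dec 18, sell 521: 521/918 × $20,442.34 → $11,601.80
Total COGS = $12,743.01 + $11,601.80 = $24,344.81
Ending inventory (cost pool remaining) = $8,840.54

COGS = $24,344.81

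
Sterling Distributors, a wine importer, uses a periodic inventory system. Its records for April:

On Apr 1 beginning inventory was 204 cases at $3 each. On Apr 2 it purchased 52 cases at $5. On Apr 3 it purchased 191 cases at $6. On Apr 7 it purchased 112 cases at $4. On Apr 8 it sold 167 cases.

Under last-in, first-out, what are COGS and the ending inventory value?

COGS = $778; ending inventory = $1,688

Apr 8, 167 sold [LIFO — newest first]: 112 @ $4 + 55 @ $6 = $778
Ending inventory: 204 @ $3 + 52 @ $5 + 136 @ $6 = $1,688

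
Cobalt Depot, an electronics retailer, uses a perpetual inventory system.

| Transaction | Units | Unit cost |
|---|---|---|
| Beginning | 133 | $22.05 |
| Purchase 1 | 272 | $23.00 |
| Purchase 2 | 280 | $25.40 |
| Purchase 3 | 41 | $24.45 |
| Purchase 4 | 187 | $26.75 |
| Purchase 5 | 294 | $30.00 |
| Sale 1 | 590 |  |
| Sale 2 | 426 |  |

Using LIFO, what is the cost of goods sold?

Sale 1 (590) [LIFO — newest first]: 294 @ $30.00 + 187 @ $26.75 + 41 @ $24.45 + 68 @ $25.40 = $16,551.90
Sale 2 (426) [LIFO — newest first]: 212 @ $25.40 + 214 @ $23.00 = $10,306.80
Total COGS = $16,551.90 + $10,306.80 = $26,858.70
Ending inventory: 133 @ $22.05 + 58 @ $23.00 = $4,266.65

COGS = $26,858.70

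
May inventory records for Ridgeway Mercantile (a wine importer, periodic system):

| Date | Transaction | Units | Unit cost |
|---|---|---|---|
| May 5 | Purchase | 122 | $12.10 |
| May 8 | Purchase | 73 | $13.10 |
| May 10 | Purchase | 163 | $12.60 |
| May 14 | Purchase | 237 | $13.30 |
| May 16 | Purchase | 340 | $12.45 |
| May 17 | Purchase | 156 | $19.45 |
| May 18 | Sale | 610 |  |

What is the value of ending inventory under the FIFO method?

May 18, 610 sold [FIFO — oldest first]: 122 @ $12.10 + 73 @ $13.10 + 163 @ $12.60 + 237 @ $13.30 + 15 @ $12.45 = $7,825.15
Ending inventory: 325 @ $12.45 + 156 @ $19.45 = $7,080.45
Check: goods available $14,905.60 = COGS $7,825.15 + ending $7,080.45

Ending inventory = $7,080.45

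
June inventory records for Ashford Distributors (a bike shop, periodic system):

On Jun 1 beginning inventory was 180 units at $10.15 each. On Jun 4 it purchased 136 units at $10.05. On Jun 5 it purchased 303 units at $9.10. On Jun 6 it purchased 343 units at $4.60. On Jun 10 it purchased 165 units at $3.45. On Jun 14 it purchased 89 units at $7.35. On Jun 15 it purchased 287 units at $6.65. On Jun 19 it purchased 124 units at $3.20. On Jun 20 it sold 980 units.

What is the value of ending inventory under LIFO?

Jun 20, 980 sold [LIFO — newest first]: 124 @ $3.20 + 287 @ $6.65 + 89 @ $7.35 + 165 @ $3.45 + 315 @ $4.60 = $4,977.75
Ending inventory: 180 @ $10.15 + 136 @ $10.05 + 303 @ $9.10 + 28 @ $4.60 = $6,079.90
Check: goods available $11,057.65 = COGS $4,977.75 + ending $6,079.90

Ending inventory = $6,079.90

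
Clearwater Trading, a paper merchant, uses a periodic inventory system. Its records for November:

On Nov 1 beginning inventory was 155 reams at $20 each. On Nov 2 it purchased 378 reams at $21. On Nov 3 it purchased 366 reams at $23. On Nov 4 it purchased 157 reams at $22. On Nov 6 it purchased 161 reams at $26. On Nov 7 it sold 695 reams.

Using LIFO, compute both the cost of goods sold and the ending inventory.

Nov 7, 695 sold [LIFO — newest first]: 161 @ $26 + 157 @ $22 + 366 @ $23 + 11 @ $21 = $16,289
Ending inventory: 155 @ $20 + 367 @ $21 = $10,807

COGS = $16,289; ending inventory = $10,807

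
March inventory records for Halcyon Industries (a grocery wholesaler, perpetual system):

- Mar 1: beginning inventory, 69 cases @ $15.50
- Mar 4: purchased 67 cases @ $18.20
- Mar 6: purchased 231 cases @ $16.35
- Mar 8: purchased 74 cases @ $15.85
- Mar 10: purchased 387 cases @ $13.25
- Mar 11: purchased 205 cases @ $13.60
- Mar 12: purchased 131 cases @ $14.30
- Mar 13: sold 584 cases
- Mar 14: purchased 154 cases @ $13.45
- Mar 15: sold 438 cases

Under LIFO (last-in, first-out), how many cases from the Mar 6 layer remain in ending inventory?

160

Mar 13, 584 sold [LIFO — newest first]: 131 @ $14.30 + 205 @ $13.60 + 248 @ $13.25 = $7,947.30
Mar 15, 438 sold [LIFO — newest first]: 154 @ $13.45 + 139 @ $13.25 + 74 @ $15.85 + 71 @ $16.35 = $6,246.80
Total COGS = $7,947.30 + $6,246.80 = $14,194.10
Ending inventory: 69 @ $15.50 + 67 @ $18.20 + 160 @ $16.35 = $4,904.90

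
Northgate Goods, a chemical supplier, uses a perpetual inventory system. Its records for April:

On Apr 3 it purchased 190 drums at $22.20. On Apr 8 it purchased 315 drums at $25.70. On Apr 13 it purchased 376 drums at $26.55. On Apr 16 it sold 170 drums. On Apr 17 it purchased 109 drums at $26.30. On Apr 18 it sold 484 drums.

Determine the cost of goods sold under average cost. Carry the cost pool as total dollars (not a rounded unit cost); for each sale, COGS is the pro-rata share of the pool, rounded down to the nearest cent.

After Apr 3: 190 on hand, pool $4,218.00 (≈ $22.2000 each)
After Apr 8: 505 on hand, pool $12,313.50 (≈ $24.3832 each)
After Apr 13: 881 on hand, pool $22,296.30 (≈ $25.3079 each)
Apr 16, sell 170: 170/881 × $22,296.30 → $4,302.35
After Apr 17: 820 on hand, pool $20,860.65 (≈ $25.4398 each)
Apr 18, sell 484: 484/820 × $20,860.65 → $12,312.87
Total COGS = $4,302.35 + $12,312.87 = $16,615.22
Ending inventory (cost pool remaining) = $8,547.78

COGS = $16,615.22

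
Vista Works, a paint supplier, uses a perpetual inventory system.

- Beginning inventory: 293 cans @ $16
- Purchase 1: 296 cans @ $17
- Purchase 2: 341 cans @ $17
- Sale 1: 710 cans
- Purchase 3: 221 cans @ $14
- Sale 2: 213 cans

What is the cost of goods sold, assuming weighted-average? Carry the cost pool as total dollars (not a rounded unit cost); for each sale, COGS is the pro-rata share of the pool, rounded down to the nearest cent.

After Beginning: 293 on hand, pool $4,688.00 (≈ $16.0000 each)
After Purchase 1: 589 on hand, pool $9,720.00 (≈ $16.5025 each)
After Purchase 2: 930 on hand, pool $15,517.00 (≈ $16.6849 each)
Sale 1, sell 710: 710/930 × $15,517.00 → $11,846.31
After Purchase 3: 441 on hand, pool $6,764.69 (≈ $15.3394 each)
Sale 2, sell 213: 213/441 × $6,764.69 → $3,267.29
Total COGS = $11,846.31 + $3,267.29 = $15,113.60
Ending inventory (cost pool remaining) = $3,497.40
Check: goods available $18,611.00 = COGS $15,113.60 + ending $3,497.40

COGS = $15,113.60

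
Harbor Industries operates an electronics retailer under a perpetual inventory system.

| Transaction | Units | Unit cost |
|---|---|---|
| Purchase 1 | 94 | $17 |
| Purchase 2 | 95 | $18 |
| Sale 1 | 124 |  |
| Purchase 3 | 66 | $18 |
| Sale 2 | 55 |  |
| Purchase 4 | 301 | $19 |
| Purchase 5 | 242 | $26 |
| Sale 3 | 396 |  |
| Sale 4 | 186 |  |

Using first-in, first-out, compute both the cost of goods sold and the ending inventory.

COGS = $15,545; ending inventory = $962

Sale 1 (124) [FIFO — oldest first]: 94 @ $17 + 30 @ $18 = $2,138
Sale 2 (55) [FIFO — oldest first]: 55 @ $18 = $990
Sale 3 (396) [FIFO — oldest first]: 10 @ $18 + 66 @ $18 + 301 @ $19 + 19 @ $26 = $7,581
Sale 4 (186) [FIFO — oldest first]: 186 @ $26 = $4,836
Total COGS = $2,138 + $990 + $7,581 + $4,836 = $15,545
Ending inventory: 37 @ $26 = $962
Check: goods available $16,507 = COGS $15,545 + ending $962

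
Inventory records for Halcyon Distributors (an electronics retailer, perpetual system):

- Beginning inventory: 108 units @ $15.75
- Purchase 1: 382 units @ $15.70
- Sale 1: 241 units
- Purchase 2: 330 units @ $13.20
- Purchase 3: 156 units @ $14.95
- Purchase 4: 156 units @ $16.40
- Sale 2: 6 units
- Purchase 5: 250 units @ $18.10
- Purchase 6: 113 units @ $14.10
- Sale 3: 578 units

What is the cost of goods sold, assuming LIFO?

Sale 1 (241) [LIFO — newest first]: 241 @ $15.70 = $3,783.70
Sale 2 (6) [LIFO — newest first]: 6 @ $16.40 = $98.40
Sale 3 (578) [LIFO — newest first]: 113 @ $14.10 + 250 @ $18.10 + 150 @ $16.40 + 65 @ $14.95 = $9,550.05
Total COGS = $3,783.70 + $98.40 + $9,550.05 = $13,432.15
Ending inventory: 108 @ $15.75 + 141 @ $15.70 + 330 @ $13.20 + 91 @ $14.95 = $9,631.15
Check: goods available $23,063.30 = COGS $13,432.15 + ending $9,631.15

COGS = $13,432.15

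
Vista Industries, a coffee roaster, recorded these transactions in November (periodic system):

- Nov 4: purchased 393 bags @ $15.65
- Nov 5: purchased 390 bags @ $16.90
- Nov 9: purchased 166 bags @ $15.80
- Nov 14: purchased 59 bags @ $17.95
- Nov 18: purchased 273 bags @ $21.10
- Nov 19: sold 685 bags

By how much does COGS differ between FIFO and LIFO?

FIFO COGS: 393 @ $15.65 + 292 @ $16.90 = $11,085.25
LIFO COGS: 273 @ $21.10 + 59 @ $17.95 + 166 @ $15.80 + 187 @ $16.90 = $12,602.45
Difference = |$11,085.25 − $12,602.45| = $1,517.20

$1,517.20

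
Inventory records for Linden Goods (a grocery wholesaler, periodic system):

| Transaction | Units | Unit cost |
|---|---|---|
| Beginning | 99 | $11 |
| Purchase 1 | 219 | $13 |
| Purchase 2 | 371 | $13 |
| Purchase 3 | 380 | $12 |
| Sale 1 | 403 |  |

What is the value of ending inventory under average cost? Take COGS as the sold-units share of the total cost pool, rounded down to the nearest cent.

Sale 1, sell 403: 403/1069 × $13,319.00 → $5,021.10
Ending inventory (cost pool remaining) = $8,297.90
Check: goods available $13,319.00 = COGS $5,021.10 + ending $8,297.90

Ending inventory = $8,297.90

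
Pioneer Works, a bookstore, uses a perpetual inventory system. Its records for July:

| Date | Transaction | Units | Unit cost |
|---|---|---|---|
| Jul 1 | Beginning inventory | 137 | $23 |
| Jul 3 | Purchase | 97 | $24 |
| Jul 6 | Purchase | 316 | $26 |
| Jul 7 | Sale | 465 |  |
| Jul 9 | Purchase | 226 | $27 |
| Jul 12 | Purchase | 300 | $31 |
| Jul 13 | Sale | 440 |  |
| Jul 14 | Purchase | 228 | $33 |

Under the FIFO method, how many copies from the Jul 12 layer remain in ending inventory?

171

Jul 7, 465 sold [FIFO — oldest first]: 137 @ $23 + 97 @ $24 + 231 @ $26 = $11,485
Jul 13, 440 sold [FIFO — oldest first]: 85 @ $26 + 226 @ $27 + 129 @ $31 = $12,311
Total COGS = $11,485 + $12,311 = $23,796
Ending inventory: 171 @ $31 + 228 @ $33 = $12,825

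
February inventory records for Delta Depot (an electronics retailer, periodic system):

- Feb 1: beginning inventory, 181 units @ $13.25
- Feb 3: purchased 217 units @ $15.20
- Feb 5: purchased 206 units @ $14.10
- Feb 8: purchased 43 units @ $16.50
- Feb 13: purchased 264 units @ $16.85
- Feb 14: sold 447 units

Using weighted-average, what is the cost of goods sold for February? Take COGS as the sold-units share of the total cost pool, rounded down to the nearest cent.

Feb 14, sell 447: 447/911 × $13,759.15 → $6,751.19
Ending inventory (cost pool remaining) = $7,007.96

COGS = $6,751.19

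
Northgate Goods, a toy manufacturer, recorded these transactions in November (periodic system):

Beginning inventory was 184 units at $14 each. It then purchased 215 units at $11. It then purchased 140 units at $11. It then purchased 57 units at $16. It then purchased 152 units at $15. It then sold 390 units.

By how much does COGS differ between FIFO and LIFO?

FIFO COGS: 184 @ $14 + 206 @ $11 = $4,842
LIFO COGS: 152 @ $15 + 57 @ $16 + 140 @ $11 + 41 @ $11 = $5,183
Difference = |$4,842 − $5,183| = $341

$341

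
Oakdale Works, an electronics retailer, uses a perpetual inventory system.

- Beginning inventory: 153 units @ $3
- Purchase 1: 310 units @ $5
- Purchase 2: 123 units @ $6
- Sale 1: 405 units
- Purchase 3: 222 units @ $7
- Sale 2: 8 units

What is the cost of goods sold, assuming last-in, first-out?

COGS = $2,204

Sale 1 (405) [LIFO — newest first]: 123 @ $6 + 282 @ $5 = $2,148
Sale 2 (8) [LIFO — newest first]: 8 @ $7 = $56
Total COGS = $2,148 + $56 = $2,204
Ending inventory: 153 @ $3 + 28 @ $5 + 214 @ $7 = $2,097
Check: goods available $4,301 = COGS $2,204 + ending $2,097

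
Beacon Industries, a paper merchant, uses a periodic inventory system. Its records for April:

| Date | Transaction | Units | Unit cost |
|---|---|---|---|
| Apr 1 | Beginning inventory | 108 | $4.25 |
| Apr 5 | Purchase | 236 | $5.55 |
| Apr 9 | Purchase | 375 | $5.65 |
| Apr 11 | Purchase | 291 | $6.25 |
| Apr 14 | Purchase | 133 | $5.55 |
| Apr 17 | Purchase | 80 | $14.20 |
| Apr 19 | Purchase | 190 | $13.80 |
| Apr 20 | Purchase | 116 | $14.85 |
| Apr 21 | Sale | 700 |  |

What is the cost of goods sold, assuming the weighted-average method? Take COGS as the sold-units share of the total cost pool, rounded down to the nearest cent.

COGS = $5,459.47

Apr 21, sell 700: 700/1529 × $11,925.05 → $5,459.47
Ending inventory (cost pool remaining) = $6,465.58
Check: goods available $11,925.05 = COGS $5,459.47 + ending $6,465.58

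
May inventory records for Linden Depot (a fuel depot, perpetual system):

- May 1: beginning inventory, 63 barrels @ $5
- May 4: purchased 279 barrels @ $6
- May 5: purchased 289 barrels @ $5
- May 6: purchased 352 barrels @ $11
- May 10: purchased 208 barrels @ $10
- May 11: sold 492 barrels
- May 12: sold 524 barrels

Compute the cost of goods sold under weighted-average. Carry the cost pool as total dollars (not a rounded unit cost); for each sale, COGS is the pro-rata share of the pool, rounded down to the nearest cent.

COGS = $8,006.86

After May 1: 63 on hand, pool $315.00 (≈ $5.0000 each)
After May 4: 342 on hand, pool $1,989.00 (≈ $5.8158 each)
After May 5: 631 on hand, pool $3,434.00 (≈ $5.4422 each)
After May 6: 983 on hand, pool $7,306.00 (≈ $7.4323 each)
After May 10: 1191 on hand, pool $9,386.00 (≈ $7.8808 each)
May 11, sell 492: 492/1191 × $9,386.00 → $3,877.34
May 12, sell 524: 524/699 × $5,508.66 → $4,129.52
Total COGS = $3,877.34 + $4,129.52 = $8,006.86
Ending inventory (cost pool remaining) = $1,379.14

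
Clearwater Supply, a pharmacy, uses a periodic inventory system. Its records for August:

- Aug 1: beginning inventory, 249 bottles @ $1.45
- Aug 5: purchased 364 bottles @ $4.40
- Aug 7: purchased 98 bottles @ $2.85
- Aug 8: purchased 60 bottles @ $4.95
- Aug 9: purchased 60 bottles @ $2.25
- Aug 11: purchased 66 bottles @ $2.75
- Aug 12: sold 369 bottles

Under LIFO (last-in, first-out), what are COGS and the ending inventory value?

Aug 12, 369 sold [LIFO — newest first]: 66 @ $2.75 + 60 @ $2.25 + 60 @ $4.95 + 98 @ $2.85 + 85 @ $4.40 = $1,266.80
Ending inventory: 249 @ $1.45 + 279 @ $4.40 = $1,588.65
Check: goods available $2,855.45 = COGS $1,266.80 + ending $1,588.65

COGS = $1,266.80; ending inventory = $1,588.65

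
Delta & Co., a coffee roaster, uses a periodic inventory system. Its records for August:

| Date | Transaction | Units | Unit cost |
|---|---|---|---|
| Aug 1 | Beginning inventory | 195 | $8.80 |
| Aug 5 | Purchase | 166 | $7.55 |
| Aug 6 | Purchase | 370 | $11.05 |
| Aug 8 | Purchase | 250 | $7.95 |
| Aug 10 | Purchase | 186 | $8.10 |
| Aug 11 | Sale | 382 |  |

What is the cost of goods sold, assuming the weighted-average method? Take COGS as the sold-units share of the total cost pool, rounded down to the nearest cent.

COGS = $3,454.00

Aug 11, sell 382: 382/1167 × $10,551.90 → $3,454.00
Ending inventory (cost pool remaining) = $7,097.90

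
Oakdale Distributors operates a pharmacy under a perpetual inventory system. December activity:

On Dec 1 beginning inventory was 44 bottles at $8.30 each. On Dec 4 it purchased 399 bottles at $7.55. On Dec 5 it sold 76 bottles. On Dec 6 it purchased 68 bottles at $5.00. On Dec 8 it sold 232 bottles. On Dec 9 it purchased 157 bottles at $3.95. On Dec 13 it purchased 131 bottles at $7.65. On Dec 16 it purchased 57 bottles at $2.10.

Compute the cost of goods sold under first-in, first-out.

COGS = $2,358.40

Dec 5, 76 sold [FIFO — oldest first]: 44 @ $8.30 + 32 @ $7.55 = $606.80
Dec 8, 232 sold [FIFO — oldest first]: 232 @ $7.55 = $1,751.60
Total COGS = $606.80 + $1,751.60 = $2,358.40
Ending inventory: 135 @ $7.55 + 68 @ $5.00 + 157 @ $3.95 + 131 @ $7.65 + 57 @ $2.10 = $3,101.25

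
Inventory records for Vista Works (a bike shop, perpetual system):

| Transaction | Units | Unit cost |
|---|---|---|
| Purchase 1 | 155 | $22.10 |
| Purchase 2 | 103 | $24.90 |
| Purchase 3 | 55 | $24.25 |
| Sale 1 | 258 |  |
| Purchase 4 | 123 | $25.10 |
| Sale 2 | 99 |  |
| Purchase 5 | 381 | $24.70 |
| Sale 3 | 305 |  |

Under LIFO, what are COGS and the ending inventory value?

Sale 1 (258) [LIFO — newest first]: 55 @ $24.25 + 103 @ $24.90 + 100 @ $22.10 = $6,108.45
Sale 2 (99) [LIFO — newest first]: 99 @ $25.10 = $2,484.90
Sale 3 (305) [LIFO — newest first]: 305 @ $24.70 = $7,533.50
Total COGS = $6,108.45 + $2,484.90 + $7,533.50 = $16,126.85
Ending inventory: 55 @ $22.10 + 24 @ $25.10 + 76 @ $24.70 = $3,695.10
Check: goods available $19,821.95 = COGS $16,126.85 + ending $3,695.10

COGS = $16,126.85; ending inventory = $3,695.10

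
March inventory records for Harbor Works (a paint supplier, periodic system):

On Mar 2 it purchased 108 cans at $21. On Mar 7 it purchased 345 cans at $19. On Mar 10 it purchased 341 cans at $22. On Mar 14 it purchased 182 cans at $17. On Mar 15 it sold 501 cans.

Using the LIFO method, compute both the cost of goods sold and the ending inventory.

COGS = $10,112; ending inventory = $9,307

Mar 15, 501 sold [LIFO — newest first]: 182 @ $17 + 319 @ $22 = $10,112
Ending inventory: 108 @ $21 + 345 @ $19 + 22 @ $22 = $9,307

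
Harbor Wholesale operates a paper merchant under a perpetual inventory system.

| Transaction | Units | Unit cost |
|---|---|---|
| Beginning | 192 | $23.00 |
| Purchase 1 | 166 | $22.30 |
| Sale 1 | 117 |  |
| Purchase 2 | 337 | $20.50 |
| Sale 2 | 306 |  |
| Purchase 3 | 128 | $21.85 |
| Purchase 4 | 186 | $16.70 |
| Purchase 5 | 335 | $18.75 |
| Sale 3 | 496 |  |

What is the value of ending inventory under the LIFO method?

Ending inventory = $9,358.50

Sale 1 (117) [LIFO — newest first]: 117 @ $22.30 = $2,609.10
Sale 2 (306) [LIFO — newest first]: 306 @ $20.50 = $6,273.00
Sale 3 (496) [LIFO — newest first]: 335 @ $18.75 + 161 @ $16.70 = $8,969.95
Total COGS = $2,609.10 + $6,273.00 + $8,969.95 = $17,852.05
Ending inventory: 192 @ $23.00 + 49 @ $22.30 + 31 @ $20.50 + 128 @ $21.85 + 25 @ $16.70 = $9,358.50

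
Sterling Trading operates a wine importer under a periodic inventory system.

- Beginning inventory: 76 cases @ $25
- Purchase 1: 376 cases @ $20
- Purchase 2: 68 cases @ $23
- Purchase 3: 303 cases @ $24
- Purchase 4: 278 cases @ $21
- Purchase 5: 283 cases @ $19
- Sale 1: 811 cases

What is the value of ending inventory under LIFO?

Ending inventory = $12,256

Sale 1 (811) [LIFO — newest first]: 283 @ $19 + 278 @ $21 + 250 @ $24 = $17,215
Ending inventory: 76 @ $25 + 376 @ $20 + 68 @ $23 + 53 @ $24 = $12,256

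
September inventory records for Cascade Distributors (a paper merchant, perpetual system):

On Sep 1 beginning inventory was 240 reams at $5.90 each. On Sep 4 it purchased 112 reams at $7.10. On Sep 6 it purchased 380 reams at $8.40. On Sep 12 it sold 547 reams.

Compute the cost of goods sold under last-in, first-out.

Sep 12, 547 sold [LIFO — newest first]: 380 @ $8.40 + 112 @ $7.10 + 55 @ $5.90 = $4,311.70
Ending inventory: 185 @ $5.90 = $1,091.50

COGS = $4,311.70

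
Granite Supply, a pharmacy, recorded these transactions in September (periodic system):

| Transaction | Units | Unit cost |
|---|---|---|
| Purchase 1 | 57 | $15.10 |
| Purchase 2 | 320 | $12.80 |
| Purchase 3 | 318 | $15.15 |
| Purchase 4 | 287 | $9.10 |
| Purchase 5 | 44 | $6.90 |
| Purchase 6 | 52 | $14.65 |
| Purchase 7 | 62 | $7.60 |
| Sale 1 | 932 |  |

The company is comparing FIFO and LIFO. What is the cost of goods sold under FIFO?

COGS = $11,931.10

FIFO COGS: 57 @ $15.10 + 320 @ $12.80 + 318 @ $15.15 + 237 @ $9.10 = $11,931.10
LIFO COGS: 62 @ $7.60 + 52 @ $14.65 + 44 @ $6.90 + 287 @ $9.10 + 318 @ $15.15 + 169 @ $12.80 = $11,129.20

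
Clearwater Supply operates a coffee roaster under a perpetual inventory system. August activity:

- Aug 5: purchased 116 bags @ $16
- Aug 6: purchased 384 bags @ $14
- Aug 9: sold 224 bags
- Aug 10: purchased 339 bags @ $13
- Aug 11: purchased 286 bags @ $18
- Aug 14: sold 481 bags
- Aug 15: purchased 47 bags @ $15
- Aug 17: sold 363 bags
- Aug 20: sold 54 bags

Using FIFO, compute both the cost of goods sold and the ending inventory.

COGS = $16,733; ending inventory = $759

Aug 9, 224 sold [FIFO — oldest first]: 116 @ $16 + 108 @ $14 = $3,368
Aug 14, 481 sold [FIFO — oldest first]: 276 @ $14 + 205 @ $13 = $6,529
Aug 17, 363 sold [FIFO — oldest first]: 134 @ $13 + 229 @ $18 = $5,864
Aug 20, 54 sold [FIFO — oldest first]: 54 @ $18 = $972
Total COGS = $3,368 + $6,529 + $5,864 + $972 = $16,733
Ending inventory: 3 @ $18 + 47 @ $15 = $759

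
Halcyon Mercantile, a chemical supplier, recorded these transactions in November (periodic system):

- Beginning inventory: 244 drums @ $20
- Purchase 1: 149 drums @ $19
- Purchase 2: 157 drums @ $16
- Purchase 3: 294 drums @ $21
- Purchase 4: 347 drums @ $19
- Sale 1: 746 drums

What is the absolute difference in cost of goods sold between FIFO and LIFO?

FIFO COGS: 244 @ $20 + 149 @ $19 + 157 @ $16 + 196 @ $21 = $14,339
LIFO COGS: 347 @ $19 + 294 @ $21 + 105 @ $16 = $14,447
Difference = |$14,339 − $14,447| = $108

$108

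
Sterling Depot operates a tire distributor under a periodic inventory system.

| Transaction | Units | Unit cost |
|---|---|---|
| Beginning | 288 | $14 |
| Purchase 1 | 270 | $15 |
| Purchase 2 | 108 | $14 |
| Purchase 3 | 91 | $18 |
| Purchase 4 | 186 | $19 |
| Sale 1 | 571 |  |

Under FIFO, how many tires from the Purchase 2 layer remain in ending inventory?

Sale 1 (571) [FIFO — oldest first]: 288 @ $14 + 270 @ $15 + 13 @ $14 = $8,264
Ending inventory: 95 @ $14 + 91 @ $18 + 186 @ $19 = $6,502

95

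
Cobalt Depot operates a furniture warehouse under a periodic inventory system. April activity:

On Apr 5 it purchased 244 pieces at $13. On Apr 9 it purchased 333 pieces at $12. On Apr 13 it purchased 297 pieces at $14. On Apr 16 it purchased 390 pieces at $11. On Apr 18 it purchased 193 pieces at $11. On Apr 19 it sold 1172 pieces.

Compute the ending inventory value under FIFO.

Ending inventory = $3,135

Apr 19, 1172 sold [FIFO — oldest first]: 244 @ $13 + 333 @ $12 + 297 @ $14 + 298 @ $11 = $14,604
Ending inventory: 92 @ $11 + 193 @ $11 = $3,135
Check: goods available $17,739 = COGS $14,604 + ending $3,135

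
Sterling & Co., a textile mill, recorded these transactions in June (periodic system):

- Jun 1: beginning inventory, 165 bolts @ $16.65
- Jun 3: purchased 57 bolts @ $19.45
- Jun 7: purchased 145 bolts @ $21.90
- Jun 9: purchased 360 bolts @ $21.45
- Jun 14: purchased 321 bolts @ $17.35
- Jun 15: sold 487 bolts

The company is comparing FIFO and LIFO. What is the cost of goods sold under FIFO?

FIFO COGS: 165 @ $16.65 + 57 @ $19.45 + 145 @ $21.90 + 120 @ $21.45 = $9,605.40
LIFO COGS: 321 @ $17.35 + 166 @ $21.45 = $9,130.05

COGS = $9,605.40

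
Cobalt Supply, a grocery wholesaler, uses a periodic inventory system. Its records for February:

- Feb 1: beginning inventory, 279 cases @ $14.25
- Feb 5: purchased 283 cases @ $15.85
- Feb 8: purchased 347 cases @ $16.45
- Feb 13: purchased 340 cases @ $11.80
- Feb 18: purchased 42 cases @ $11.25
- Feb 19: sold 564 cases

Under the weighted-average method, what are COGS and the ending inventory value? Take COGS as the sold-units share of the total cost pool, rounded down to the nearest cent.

COGS = $8,149.36; ending inventory = $10,504.59

Feb 19, sell 564: 564/1291 × $18,653.95 → $8,149.36
Ending inventory (cost pool remaining) = $10,504.59
Check: goods available $18,653.95 = COGS $8,149.36 + ending $10,504.59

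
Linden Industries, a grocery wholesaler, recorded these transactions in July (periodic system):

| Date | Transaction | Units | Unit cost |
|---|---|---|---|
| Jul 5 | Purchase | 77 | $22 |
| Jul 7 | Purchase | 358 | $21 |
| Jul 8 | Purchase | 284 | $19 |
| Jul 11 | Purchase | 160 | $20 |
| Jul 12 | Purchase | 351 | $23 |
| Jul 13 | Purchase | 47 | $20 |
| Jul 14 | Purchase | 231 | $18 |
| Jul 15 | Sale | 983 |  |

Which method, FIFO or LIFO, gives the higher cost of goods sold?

FIFO COGS: 77 @ $22 + 358 @ $21 + 284 @ $19 + 160 @ $20 + 104 @ $23 = $20,200
LIFO COGS: 231 @ $18 + 47 @ $20 + 351 @ $23 + 160 @ $20 + 194 @ $19 = $20,057

FIFO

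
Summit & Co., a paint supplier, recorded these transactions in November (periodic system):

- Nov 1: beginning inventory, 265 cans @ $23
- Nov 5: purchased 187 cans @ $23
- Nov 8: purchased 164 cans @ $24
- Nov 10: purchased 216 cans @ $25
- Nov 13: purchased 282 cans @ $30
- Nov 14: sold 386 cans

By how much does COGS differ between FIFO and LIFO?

FIFO COGS: 265 @ $23 + 121 @ $23 = $8,878
LIFO COGS: 282 @ $30 + 104 @ $25 = $11,060
Difference = |$8,878 − $11,060| = $2,182

$2,182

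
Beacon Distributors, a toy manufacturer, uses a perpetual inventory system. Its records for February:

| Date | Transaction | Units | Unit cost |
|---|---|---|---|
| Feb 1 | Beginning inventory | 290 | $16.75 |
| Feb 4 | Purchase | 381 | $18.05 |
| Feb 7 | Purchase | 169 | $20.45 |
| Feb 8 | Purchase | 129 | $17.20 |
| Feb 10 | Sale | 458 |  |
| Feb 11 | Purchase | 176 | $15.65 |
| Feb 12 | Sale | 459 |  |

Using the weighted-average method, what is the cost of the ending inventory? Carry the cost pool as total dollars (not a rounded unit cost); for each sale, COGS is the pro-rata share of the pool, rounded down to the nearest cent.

Ending inventory = $3,961.04

After Feb 1: 290 on hand, pool $4,857.50 (≈ $16.7500 each)
After Feb 4: 671 on hand, pool $11,734.55 (≈ $17.4882 each)
After Feb 7: 840 on hand, pool $15,190.60 (≈ $18.0840 each)
After Feb 8: 969 on hand, pool $17,409.40 (≈ $17.9664 each)
Feb 10, sell 458: 458/969 × $17,409.40 → $8,228.59
After Feb 11: 687 on hand, pool $11,935.21 (≈ $17.3729 each)
Feb 12, sell 459: 459/687 × $11,935.21 → $7,974.17
Total COGS = $8,228.59 + $7,974.17 = $16,202.76
Ending inventory (cost pool remaining) = $3,961.04
Check: goods available $20,163.80 = COGS $16,202.76 + ending $3,961.04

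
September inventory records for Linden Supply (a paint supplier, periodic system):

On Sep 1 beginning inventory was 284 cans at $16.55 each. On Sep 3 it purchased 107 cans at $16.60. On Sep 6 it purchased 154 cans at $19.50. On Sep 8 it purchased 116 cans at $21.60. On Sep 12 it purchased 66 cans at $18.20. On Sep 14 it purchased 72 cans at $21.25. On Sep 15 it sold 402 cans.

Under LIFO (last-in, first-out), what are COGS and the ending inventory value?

Sep 15, 402 sold [LIFO — newest first]: 72 @ $21.25 + 66 @ $18.20 + 116 @ $21.60 + 148 @ $19.50 = $8,122.80
Ending inventory: 284 @ $16.55 + 107 @ $16.60 + 6 @ $19.50 = $6,593.40
Check: goods available $14,716.20 = COGS $8,122.80 + ending $6,593.40

COGS = $8,122.80; ending inventory = $6,593.40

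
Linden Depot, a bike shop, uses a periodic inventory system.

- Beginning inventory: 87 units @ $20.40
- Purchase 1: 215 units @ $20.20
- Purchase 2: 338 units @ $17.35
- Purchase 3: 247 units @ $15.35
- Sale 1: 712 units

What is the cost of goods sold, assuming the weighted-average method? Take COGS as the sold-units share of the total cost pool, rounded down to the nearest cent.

COGS = $12,661.51

Sale 1, sell 712: 712/887 × $15,773.55 → $12,661.51
Ending inventory (cost pool remaining) = $3,112.04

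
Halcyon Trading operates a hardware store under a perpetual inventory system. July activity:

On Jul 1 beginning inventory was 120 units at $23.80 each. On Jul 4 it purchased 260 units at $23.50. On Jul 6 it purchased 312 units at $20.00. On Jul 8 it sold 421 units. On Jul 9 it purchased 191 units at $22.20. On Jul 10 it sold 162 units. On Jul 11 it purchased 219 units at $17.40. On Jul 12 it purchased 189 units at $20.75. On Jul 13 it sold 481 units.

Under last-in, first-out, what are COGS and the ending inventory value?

Jul 8, 421 sold [LIFO — newest first]: 312 @ $20.00 + 109 @ $23.50 = $8,801.50
Jul 10, 162 sold [LIFO — newest first]: 162 @ $22.20 = $3,596.40
Jul 13, 481 sold [LIFO — newest first]: 189 @ $20.75 + 219 @ $17.40 + 29 @ $22.20 + 44 @ $23.50 = $9,410.15
Total COGS = $8,801.50 + $3,596.40 + $9,410.15 = $21,808.05
Ending inventory: 120 @ $23.80 + 107 @ $23.50 = $5,370.50

COGS = $21,808.05; ending inventory = $5,370.50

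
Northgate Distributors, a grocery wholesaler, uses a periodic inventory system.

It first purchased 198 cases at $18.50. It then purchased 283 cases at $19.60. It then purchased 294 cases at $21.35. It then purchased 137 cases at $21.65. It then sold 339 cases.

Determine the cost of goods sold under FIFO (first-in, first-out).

COGS = $6,426.60

Sale 1 (339) [FIFO — oldest first]: 198 @ $18.50 + 141 @ $19.60 = $6,426.60
Ending inventory: 142 @ $19.60 + 294 @ $21.35 + 137 @ $21.65 = $12,026.15
Check: goods available $18,452.75 = COGS $6,426.60 + ending $12,026.15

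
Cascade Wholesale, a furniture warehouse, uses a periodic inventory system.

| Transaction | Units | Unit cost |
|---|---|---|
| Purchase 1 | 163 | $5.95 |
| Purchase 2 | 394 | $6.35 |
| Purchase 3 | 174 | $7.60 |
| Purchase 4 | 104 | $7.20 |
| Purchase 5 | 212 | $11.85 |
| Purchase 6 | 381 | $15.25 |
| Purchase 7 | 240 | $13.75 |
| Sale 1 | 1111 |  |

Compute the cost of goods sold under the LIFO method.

COGS = $13,693.65

Sale 1 (1111) [LIFO — newest first]: 240 @ $13.75 + 381 @ $15.25 + 212 @ $11.85 + 104 @ $7.20 + 174 @ $7.60 = $13,693.65
Ending inventory: 163 @ $5.95 + 394 @ $6.35 = $3,471.75
Check: goods available $17,165.40 = COGS $13,693.65 + ending $3,471.75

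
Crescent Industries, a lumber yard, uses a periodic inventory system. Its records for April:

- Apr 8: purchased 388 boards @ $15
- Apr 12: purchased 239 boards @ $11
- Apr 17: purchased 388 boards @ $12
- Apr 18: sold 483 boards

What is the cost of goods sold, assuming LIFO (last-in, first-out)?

COGS = $5,701

Apr 18, 483 sold [LIFO — newest first]: 388 @ $12 + 95 @ $11 = $5,701
Ending inventory: 388 @ $15 + 144 @ $11 = $7,404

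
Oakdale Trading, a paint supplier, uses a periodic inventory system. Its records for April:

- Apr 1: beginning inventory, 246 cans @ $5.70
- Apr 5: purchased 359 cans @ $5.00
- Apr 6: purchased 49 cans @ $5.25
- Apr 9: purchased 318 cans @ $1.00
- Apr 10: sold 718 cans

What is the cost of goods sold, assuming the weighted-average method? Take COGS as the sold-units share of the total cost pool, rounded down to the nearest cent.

COGS = $2,786.64

Apr 10, sell 718: 718/972 × $3,772.45 → $2,786.64
Ending inventory (cost pool remaining) = $985.81
Check: goods available $3,772.45 = COGS $2,786.64 + ending $985.81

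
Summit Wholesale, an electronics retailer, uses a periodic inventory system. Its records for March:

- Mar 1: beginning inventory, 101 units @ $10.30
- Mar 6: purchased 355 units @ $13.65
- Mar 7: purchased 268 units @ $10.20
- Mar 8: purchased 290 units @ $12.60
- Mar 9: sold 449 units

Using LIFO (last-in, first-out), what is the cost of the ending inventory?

Ending inventory = $6,997.85

Mar 9, 449 sold [LIFO — newest first]: 290 @ $12.60 + 159 @ $10.20 = $5,275.80
Ending inventory: 101 @ $10.30 + 355 @ $13.65 + 109 @ $10.20 = $6,997.85
Check: goods available $12,273.65 = COGS $5,275.80 + ending $6,997.85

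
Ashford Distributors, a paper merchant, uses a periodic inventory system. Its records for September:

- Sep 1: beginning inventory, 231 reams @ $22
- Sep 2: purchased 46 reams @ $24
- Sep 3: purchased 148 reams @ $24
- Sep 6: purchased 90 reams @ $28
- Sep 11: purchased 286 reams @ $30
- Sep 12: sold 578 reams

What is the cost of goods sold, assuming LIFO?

Sep 12, 578 sold [LIFO — newest first]: 286 @ $30 + 90 @ $28 + 148 @ $24 + 46 @ $24 + 8 @ $22 = $15,932
Ending inventory: 223 @ $22 = $4,906

COGS = $15,932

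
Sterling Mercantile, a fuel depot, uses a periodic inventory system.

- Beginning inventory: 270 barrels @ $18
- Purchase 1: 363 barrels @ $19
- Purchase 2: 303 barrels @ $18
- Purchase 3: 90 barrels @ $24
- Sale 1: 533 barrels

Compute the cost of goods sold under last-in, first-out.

Sale 1 (533) [LIFO — newest first]: 90 @ $24 + 303 @ $18 + 140 @ $19 = $10,274
Ending inventory: 270 @ $18 + 223 @ $19 = $9,097

COGS = $10,274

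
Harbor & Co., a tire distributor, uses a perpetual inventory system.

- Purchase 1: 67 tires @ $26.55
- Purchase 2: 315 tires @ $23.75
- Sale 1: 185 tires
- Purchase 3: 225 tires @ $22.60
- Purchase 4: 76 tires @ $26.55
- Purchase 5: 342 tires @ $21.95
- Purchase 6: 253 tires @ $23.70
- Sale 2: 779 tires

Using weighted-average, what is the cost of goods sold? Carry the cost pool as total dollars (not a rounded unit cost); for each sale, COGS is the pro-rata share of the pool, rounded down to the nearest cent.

COGS = $22,574.29

After Purchase 1: 67 on hand, pool $1,778.85 (≈ $26.5500 each)
After Purchase 2: 382 on hand, pool $9,260.10 (≈ $24.2411 each)
Sale 1, sell 185: 185/382 × $9,260.10 → $4,484.60
After Purchase 3: 422 on hand, pool $9,860.50 (≈ $23.3661 each)
After Purchase 4: 498 on hand, pool $11,878.30 (≈ $23.8520 each)
After Purchase 5: 840 on hand, pool $19,385.20 (≈ $23.0776 each)
After Purchase 6: 1093 on hand, pool $25,381.30 (≈ $23.2217 each)
Sale 2, sell 779: 779/1093 × $25,381.30 → $18,089.69
Total COGS = $4,484.60 + $18,089.69 = $22,574.29
Ending inventory (cost pool remaining) = $7,291.61
Check: goods available $29,865.90 = COGS $22,574.29 + ending $7,291.61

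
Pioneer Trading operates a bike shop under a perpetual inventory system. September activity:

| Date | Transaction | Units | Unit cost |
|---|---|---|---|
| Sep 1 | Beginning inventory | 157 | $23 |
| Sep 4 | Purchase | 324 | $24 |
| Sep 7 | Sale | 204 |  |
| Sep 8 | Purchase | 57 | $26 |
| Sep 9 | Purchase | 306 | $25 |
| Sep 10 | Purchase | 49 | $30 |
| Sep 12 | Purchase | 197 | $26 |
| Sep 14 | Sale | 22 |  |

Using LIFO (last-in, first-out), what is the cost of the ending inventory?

Sep 7, 204 sold [LIFO — newest first]: 204 @ $24 = $4,896
Sep 14, 22 sold [LIFO — newest first]: 22 @ $26 = $572
Total COGS = $4,896 + $572 = $5,468
Ending inventory: 157 @ $23 + 120 @ $24 + 57 @ $26 + 306 @ $25 + 49 @ $30 + 175 @ $26 = $21,643

Ending inventory = $21,643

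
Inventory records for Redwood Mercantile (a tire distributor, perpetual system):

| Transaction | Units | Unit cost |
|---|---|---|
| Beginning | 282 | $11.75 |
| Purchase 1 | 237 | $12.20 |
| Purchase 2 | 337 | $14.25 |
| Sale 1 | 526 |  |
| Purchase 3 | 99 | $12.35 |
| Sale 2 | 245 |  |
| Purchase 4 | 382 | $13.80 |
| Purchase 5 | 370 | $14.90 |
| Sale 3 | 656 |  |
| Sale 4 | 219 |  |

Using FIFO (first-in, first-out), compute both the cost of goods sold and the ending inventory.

COGS = $22,105.50; ending inventory = $908.90

Sale 1 (526) [FIFO — oldest first]: 282 @ $11.75 + 237 @ $12.20 + 7 @ $14.25 = $6,304.65
Sale 2 (245) [FIFO — oldest first]: 245 @ $14.25 = $3,491.25
Sale 3 (656) [FIFO — oldest first]: 85 @ $14.25 + 99 @ $12.35 + 382 @ $13.80 + 90 @ $14.90 = $9,046.50
Sale 4 (219) [FIFO — oldest first]: 219 @ $14.90 = $3,263.10
Total COGS = $6,304.65 + $3,491.25 + $9,046.50 + $3,263.10 = $22,105.50
Ending inventory: 61 @ $14.90 = $908.90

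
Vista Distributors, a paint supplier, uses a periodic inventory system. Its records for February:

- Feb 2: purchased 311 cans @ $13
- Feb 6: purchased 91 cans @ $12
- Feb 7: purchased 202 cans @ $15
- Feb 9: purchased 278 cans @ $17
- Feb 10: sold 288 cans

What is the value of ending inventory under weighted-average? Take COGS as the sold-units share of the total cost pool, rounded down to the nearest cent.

Feb 10, sell 288: 288/882 × $12,891.00 → $4,209.30
Ending inventory (cost pool remaining) = $8,681.70

Ending inventory = $8,681.70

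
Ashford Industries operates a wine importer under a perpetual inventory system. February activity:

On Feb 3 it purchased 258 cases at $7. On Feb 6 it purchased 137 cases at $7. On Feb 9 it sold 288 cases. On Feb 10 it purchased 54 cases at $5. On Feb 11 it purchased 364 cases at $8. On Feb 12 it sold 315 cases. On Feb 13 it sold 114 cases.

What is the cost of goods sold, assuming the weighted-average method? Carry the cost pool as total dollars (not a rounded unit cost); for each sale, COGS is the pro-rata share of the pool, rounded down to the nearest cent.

COGS = $5,228.18

After Feb 3: 258 on hand, pool $1,806.00 (≈ $7.0000 each)
After Feb 6: 395 on hand, pool $2,765.00 (≈ $7.0000 each)
Feb 9, sell 288: 288/395 × $2,765.00 → $2,016.00
After Feb 10: 161 on hand, pool $1,019.00 (≈ $6.3292 each)
After Feb 11: 525 on hand, pool $3,931.00 (≈ $7.4876 each)
Feb 12, sell 315: 315/525 × $3,931.00 → $2,358.60
Feb 13, sell 114: 114/210 × $1,572.40 → $853.58
Total COGS = $2,016.00 + $2,358.60 + $853.58 = $5,228.18
Ending inventory (cost pool remaining) = $718.82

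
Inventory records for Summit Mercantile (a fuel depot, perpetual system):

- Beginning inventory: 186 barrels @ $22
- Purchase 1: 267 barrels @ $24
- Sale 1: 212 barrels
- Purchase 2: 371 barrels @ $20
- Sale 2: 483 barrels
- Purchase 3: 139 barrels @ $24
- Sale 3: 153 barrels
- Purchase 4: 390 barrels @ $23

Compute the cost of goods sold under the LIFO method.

COGS = $18,726

Sale 1 (212) [LIFO — newest first]: 212 @ $24 = $5,088
Sale 2 (483) [LIFO — newest first]: 371 @ $20 + 55 @ $24 + 57 @ $22 = $9,994
Sale 3 (153) [LIFO — newest first]: 139 @ $24 + 14 @ $22 = $3,644
Total COGS = $5,088 + $9,994 + $3,644 = $18,726
Ending inventory: 115 @ $22 + 390 @ $23 = $11,500
Check: goods available $30,226 = COGS $18,726 + ending $11,500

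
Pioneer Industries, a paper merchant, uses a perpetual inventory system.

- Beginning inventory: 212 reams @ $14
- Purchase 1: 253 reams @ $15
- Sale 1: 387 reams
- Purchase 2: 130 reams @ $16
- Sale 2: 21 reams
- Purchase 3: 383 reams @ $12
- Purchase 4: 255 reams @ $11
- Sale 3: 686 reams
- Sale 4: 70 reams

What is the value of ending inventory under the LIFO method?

Sale 1 (387) [LIFO — newest first]: 253 @ $15 + 134 @ $14 = $5,671
Sale 2 (21) [LIFO — newest first]: 21 @ $16 = $336
Sale 3 (686) [LIFO — newest first]: 255 @ $11 + 383 @ $12 + 48 @ $16 = $8,169
Sale 4 (70) [LIFO — newest first]: 61 @ $16 + 9 @ $14 = $1,102
Total COGS = $5,671 + $336 + $8,169 + $1,102 = $15,278
Ending inventory: 69 @ $14 = $966

Ending inventory = $966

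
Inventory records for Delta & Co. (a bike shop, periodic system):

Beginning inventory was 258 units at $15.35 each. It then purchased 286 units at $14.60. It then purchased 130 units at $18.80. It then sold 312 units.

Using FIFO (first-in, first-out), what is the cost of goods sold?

COGS = $4,748.70

Sale 1 (312) [FIFO — oldest first]: 258 @ $15.35 + 54 @ $14.60 = $4,748.70
Ending inventory: 232 @ $14.60 + 130 @ $18.80 = $5,831.20
Check: goods available $10,579.90 = COGS $4,748.70 + ending $5,831.20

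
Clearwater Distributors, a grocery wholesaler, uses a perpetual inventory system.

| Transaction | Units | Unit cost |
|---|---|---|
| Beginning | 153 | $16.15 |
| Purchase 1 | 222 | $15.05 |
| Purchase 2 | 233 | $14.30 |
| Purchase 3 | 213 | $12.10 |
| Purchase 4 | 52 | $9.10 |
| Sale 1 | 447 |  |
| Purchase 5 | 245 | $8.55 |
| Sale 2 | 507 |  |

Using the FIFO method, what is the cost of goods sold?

Sale 1 (447) [FIFO — oldest first]: 153 @ $16.15 + 222 @ $15.05 + 72 @ $14.30 = $6,841.65
Sale 2 (507) [FIFO — oldest first]: 161 @ $14.30 + 213 @ $12.10 + 52 @ $9.10 + 81 @ $8.55 = $6,045.35
Total COGS = $6,841.65 + $6,045.35 = $12,887.00
Ending inventory: 164 @ $8.55 = $1,402.20

COGS = $12,887.00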